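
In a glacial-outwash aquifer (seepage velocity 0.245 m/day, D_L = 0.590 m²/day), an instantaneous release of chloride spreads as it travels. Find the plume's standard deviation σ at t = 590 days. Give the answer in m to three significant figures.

26.4 m

Dispersive spreading gives a Gaussian with σ² = 2Dt; advection only shifts the center.
σ = √(2 × 0.590 × 590) = 26.4 m.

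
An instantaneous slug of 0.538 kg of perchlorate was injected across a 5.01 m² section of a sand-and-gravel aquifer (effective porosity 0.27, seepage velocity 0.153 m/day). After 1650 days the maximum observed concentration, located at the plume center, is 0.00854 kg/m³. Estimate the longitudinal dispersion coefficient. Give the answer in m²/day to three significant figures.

At the plume center C_max = M/(n_e·A·√(4πDt)), so D = M²/(4πt·(n_e·A·C_max)²).
n_e·A·C_max = 0.27 × 5.01 × 0.00854 = 0.01155 kg/m.
D = 0.538²/(4π × 1650 × 0.01155²) = 0.105 m²/day.

0.105 m²/day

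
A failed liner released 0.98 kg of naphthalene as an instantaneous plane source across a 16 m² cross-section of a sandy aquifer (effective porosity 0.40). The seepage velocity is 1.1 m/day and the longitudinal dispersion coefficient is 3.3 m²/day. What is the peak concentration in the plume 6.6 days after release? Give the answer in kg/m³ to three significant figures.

0.00926 kg/m³

The peak of an instantaneous 1D plume sits at x = vt; there the Gaussian factor is 1 and C_max = M/(n_e·A·√(4πDt)), where n_e·A is the pore area the mass is dissolved in.
√(4πDt) = √(4π × 3.3 × 6.6) = 16.54 m, so C_max = 0.98/(0.40 × 16 × 16.54) = 0.00926 kg/m³.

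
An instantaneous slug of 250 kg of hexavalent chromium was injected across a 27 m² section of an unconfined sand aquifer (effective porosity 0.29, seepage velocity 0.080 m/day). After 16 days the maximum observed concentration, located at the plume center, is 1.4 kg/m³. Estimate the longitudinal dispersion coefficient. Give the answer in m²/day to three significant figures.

2.59 m²/day

At the plume center C_max = M/(n_e·A·√(4πDt)), so D = M²/(4πt·(n_e·A·C_max)²).
n_e·A·C_max = 0.29 × 27 × 1.4 = 10.96 kg/m.
D = 250²/(4π × 16 × 10.96²) = 2.59 m²/day.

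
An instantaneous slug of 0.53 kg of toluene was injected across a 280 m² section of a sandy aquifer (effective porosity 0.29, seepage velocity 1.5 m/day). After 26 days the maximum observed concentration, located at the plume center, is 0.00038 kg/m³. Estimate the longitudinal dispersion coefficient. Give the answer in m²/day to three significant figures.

0.903 m²/day

At the plume center C_max = M/(n_e·A·√(4πDt)), so D = M²/(4πt·(n_e·A·C_max)²).
n_e·A·C_max = 0.29 × 280 × 0.00038 = 0.03086 kg/m.
D = 0.53²/(4π × 26 × 0.03086²) = 0.903 m²/day.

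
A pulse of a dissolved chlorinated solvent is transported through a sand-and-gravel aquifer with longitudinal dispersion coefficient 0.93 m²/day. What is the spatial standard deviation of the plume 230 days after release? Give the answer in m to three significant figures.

Dispersive spreading gives a Gaussian with σ² = 2Dt; advection only shifts the center.
σ = √(2 × 0.93 × 230) = 20.7 m.

20.7 m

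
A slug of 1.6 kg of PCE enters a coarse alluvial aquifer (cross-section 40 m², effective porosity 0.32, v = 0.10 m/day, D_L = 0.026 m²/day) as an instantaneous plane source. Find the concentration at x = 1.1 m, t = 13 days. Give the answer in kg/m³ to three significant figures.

For an instantaneous plane source, C(x,t) = M/(n_e·A·√(4πDt)) · exp(−(x−vt)²/(4Dt)), with n_e·A the pore (flow) area.
Plume center vt = 0.10 × 13 = 1.3 m, so the well at 1.1 m is 0.2 m upgradient of the peak.
√(4πDt) = 2.061 m, giving peak height M/(n_e·A·√(4πDt)) = 1.6/(0.32 × 40 × 2.061) = 0.06065 kg/m³.
(x−vt)²/(4Dt) = (-0.2)²/(4 × 0.026 × 13) = 0.02959; exp(−0.02959) = 0.9708.
C = 0.06065 × 0.9708 = 0.0589 kg/m³.

0.0589 kg/m³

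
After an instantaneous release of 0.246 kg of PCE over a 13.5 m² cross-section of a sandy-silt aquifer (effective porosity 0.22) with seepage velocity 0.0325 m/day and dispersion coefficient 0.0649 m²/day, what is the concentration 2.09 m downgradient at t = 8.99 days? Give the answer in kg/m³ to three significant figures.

0.00766 kg/m³

For an instantaneous plane source, C(x,t) = M/(n_e·A·√(4πDt)) · exp(−(x−vt)²/(4Dt)), with n_e·A the pore (flow) area.
Plume center vt = 0.0325 × 8.99 = 0.292175 m, so the well at 2.09 m is 1.797825 m downgradient of the peak.
√(4πDt) = 2.708 m, giving peak height M/(n_e·A·√(4πDt)) = 0.246/(0.22 × 13.5 × 2.708) = 0.03059 kg/m³.
(x−vt)²/(4Dt) = (1.797825)²/(4 × 0.0649 × 8.99) = 1.385; exp(−1.385) = 0.2503.
C = 0.03059 × 0.2503 = 0.00766 kg/m³.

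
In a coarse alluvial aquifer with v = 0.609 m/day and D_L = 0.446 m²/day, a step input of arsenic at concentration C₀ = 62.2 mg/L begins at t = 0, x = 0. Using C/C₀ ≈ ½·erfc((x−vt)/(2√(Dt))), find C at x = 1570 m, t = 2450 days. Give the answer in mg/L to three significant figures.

For a continuous step input, C/C₀ ≈ ½·erfc((x−vt)/(2√(Dt))).
vt = 0.609 × 2450 = 1492.05 m and 2√(Dt) = 2√(0.446 × 2450) = 66.11 m.
Argument (x−vt)/(2√(Dt)) = (1570 − 1492.05)/66.11 = 1.179; ½·erfc(1.179) = 0.04772.
C = 62.2 × 0.04772 = 2.97 mg/L.

2.97 mg/L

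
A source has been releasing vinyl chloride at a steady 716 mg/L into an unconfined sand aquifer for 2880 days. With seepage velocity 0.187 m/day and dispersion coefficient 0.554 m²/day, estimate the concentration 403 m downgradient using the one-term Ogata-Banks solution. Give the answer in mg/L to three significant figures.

710 mg/L

For a continuous step input, C/C₀ ≈ ½·erfc((x−vt)/(2√(Dt))).
vt = 0.187 × 2880 = 538.56 m and 2√(Dt) = 2√(0.554 × 2880) = 79.89 m.
Argument (x−vt)/(2√(Dt)) = (403 − 538.56)/79.89 = -1.697; ½·erfc(-1.697) = 0.9918.
C = 716 × 0.9918 = 710 mg/L.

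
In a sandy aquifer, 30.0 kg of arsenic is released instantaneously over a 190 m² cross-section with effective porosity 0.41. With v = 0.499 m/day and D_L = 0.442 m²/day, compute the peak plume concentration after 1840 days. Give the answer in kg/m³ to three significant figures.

The peak of an instantaneous 1D plume sits at x = vt; there the Gaussian factor is 1 and C_max = M/(n_e·A·√(4πDt)), where n_e·A is the pore area the mass is dissolved in.
√(4πDt) = √(4π × 0.442 × 1840) = 101.1 m, so C_max = 30.0/(0.41 × 190 × 101.1) = 0.00381 kg/m³.

0.00381 kg/m³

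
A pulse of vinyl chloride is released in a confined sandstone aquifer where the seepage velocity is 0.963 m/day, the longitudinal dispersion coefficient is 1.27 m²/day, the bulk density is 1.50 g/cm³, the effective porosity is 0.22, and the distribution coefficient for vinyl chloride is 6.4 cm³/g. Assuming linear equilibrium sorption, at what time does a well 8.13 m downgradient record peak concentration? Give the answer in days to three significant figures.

Retardation factor R = 1 + ρ_b·K_d/n = 1 + 1.50 × 6.4/0.22 = 44.64.
Sorption retards both mechanisms: v_R = v/R = 0.02157 m/day, D_R = D/R = 0.02845 m²/day.
Peak time from v_R²t² + 2D_R t − x² = 0: t = (√(D_R² + v_R²x²) − D_R)/v_R².
√(D_R² + v_R²x²) = √(0.02845² + 0.02157² × 8.13²) = 0.1777; v_R² = 0.0004653.
t = (0.1777 − 0.02845)/0.0004653 = 321 days.

321 days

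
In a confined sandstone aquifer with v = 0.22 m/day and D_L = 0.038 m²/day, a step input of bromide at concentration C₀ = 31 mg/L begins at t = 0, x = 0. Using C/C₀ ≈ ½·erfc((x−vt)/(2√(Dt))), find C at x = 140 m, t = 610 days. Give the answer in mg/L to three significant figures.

6.11 mg/L

For a continuous step input, C/C₀ ≈ ½·erfc((x−vt)/(2√(Dt))).
vt = 0.22 × 610 = 134.2 m and 2√(Dt) = 2√(0.038 × 610) = 9.629 m.
Argument (x−vt)/(2√(Dt)) = (140 − 134.2)/9.629 = 0.6023; ½·erfc(0.6023) = 0.1972.
C = 31 × 0.1972 = 6.11 mg/L.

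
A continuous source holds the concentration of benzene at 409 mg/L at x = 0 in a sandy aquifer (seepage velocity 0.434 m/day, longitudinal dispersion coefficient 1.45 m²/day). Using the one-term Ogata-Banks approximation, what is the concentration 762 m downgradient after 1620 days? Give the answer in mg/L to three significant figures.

79.8 mg/L

For a continuous step input, C/C₀ ≈ ½·erfc((x−vt)/(2√(Dt))).
vt = 0.434 × 1620 = 703.08 m and 2√(Dt) = 2√(1.45 × 1620) = 96.93 m.
Argument (x−vt)/(2√(Dt)) = (762 − 703.08)/96.93 = 0.6079; ½·erfc(0.6079) = 0.1950.
C = 409 × 0.1950 = 79.8 mg/L.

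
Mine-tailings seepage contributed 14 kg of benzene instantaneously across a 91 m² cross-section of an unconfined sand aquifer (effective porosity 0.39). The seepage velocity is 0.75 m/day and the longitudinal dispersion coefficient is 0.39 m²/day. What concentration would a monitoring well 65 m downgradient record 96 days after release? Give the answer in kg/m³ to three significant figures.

For an instantaneous plane source, C(x,t) = M/(n_e·A·√(4πDt)) · exp(−(x−vt)²/(4Dt)), with n_e·A the pore (flow) area.
Plume center vt = 0.75 × 96 = 72 m, so the well at 65 m is 7 m upgradient of the peak.
√(4πDt) = 21.69 m, giving peak height M/(n_e·A·√(4πDt)) = 14/(0.39 × 91 × 21.69) = 0.01819 kg/m³.
(x−vt)²/(4Dt) = (-7)²/(4 × 0.39 × 96) = 0.3272; exp(−0.3272) = 0.7209.
C = 0.01819 × 0.7209 = 0.0131 kg/m³.

0.0131 kg/m³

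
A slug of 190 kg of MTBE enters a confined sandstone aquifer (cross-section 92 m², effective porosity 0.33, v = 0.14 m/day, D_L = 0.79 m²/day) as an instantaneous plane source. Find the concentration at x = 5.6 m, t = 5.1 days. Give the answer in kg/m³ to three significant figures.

0.200 kg/m³

For an instantaneous plane source, C(x,t) = M/(n_e·A·√(4πDt)) · exp(−(x−vt)²/(4Dt)), with n_e·A the pore (flow) area.
Plume center vt = 0.14 × 5.1 = 0.714 m, so the well at 5.6 m is 4.886 m downgradient of the peak.
√(4πDt) = 7.115 m, giving peak height M/(n_e·A·√(4πDt)) = 190/(0.33 × 92 × 7.115) = 0.8796 kg/m³.
(x−vt)²/(4Dt) = (4.886)²/(4 × 0.79 × 5.1) = 1.481; exp(−1.481) = 0.2274.
C = 0.8796 × 0.2274 = 0.200 kg/m³.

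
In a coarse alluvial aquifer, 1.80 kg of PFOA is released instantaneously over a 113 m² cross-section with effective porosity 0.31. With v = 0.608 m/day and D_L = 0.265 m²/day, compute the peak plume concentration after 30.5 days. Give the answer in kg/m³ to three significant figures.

0.00510 kg/m³

The peak of an instantaneous 1D plume sits at x = vt; there the Gaussian factor is 1 and C_max = M/(n_e·A·√(4πDt)), where n_e·A is the pore area the mass is dissolved in.
√(4πDt) = √(4π × 0.265 × 30.5) = 10.08 m, so C_max = 1.80/(0.31 × 113 × 10.08) = 0.00510 kg/m³.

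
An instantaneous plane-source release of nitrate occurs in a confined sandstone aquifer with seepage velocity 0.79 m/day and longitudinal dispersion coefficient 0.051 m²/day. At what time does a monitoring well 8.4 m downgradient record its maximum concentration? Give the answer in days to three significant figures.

10.6 days

For the 1D instantaneous-source solution, setting ∂C/∂t = 0 at fixed x gives v²t² + 2Dt − x² = 0, so t = (√(D² + v²x²) − D)/v².
√(D² + v²x²) = √(0.051² + 0.79² × 8.4²) = 6.636; v² = 0.6241.
t = (6.636 − 0.051)/0.6241 = 10.6 days (vs. the pure-advection estimate x/v = 10.6 d).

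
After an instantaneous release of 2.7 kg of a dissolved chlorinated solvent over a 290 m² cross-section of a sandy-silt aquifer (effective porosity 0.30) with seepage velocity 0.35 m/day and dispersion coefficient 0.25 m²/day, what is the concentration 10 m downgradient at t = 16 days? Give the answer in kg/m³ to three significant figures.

For an instantaneous plane source, C(x,t) = M/(n_e·A·√(4πDt)) · exp(−(x−vt)²/(4Dt)), with n_e·A the pore (flow) area.
Plume center vt = 0.35 × 16 = 5.6 m, so the well at 10 m is 4.4 m downgradient of the peak.
√(4πDt) = 7.090 m, giving peak height M/(n_e·A·√(4πDt)) = 2.7/(0.30 × 290 × 7.090) = 0.004377 kg/m³.
(x−vt)²/(4Dt) = (4.4)²/(4 × 0.25 × 16) = 1.210; exp(−1.210) = 0.2982.
C = 0.004377 × 0.2982 = 0.00131 kg/m³.

0.00131 kg/m³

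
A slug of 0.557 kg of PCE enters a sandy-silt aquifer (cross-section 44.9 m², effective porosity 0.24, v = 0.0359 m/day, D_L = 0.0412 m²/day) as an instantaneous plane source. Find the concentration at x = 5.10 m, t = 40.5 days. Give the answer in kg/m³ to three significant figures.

For an instantaneous plane source, C(x,t) = M/(n_e·A·√(4πDt)) · exp(−(x−vt)²/(4Dt)), with n_e·A the pore (flow) area.
Plume center vt = 0.0359 × 40.5 = 1.45395 m, so the well at 5.10 m is 3.64605 m downgradient of the peak.
√(4πDt) = 4.579 m, giving peak height M/(n_e·A·√(4πDt)) = 0.557/(0.24 × 44.9 × 4.579) = 0.01129 kg/m³.
(x−vt)²/(4Dt) = (3.64605)²/(4 × 0.0412 × 40.5) = 1.992; exp(−1.992) = 0.1364.
C = 0.01129 × 0.1364 = 0.00154 kg/m³.

0.00154 kg/m³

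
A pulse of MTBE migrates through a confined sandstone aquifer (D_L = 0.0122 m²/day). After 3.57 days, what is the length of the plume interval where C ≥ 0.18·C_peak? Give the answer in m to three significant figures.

1.09 m

The plume is Gaussian with σ = √(2Dt) = √(2 × 0.0122 × 3.57) = 0.2951 m.
C/C_peak = exp(−Δx²/(2σ²)) = 0.18 ⇒ Δx = σ·√(−2 ln 0.18) = 0.2951 × 1.852 = 0.5465 m.
Width = 2Δx = 1.09 m.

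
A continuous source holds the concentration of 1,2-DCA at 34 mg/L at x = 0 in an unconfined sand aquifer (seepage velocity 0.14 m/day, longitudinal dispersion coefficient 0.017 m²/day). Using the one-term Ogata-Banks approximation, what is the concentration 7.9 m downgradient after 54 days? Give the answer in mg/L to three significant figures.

13.6 mg/L

For a continuous step input, C/C₀ ≈ ½·erfc((x−vt)/(2√(Dt))).
vt = 0.14 × 54 = 7.56 m and 2√(Dt) = 2√(0.017 × 54) = 1.916 m.
Argument (x−vt)/(2√(Dt)) = (7.9 − 7.56)/1.916 = 0.1775; ½·erfc(0.1775) = 0.4009.
C = 34 × 0.4009 = 13.6 mg/L.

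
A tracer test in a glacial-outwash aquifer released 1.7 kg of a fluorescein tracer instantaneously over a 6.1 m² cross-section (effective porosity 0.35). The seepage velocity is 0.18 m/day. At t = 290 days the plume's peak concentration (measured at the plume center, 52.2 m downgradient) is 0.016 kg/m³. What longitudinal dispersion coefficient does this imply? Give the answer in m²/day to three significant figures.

At the plume center C_max = M/(n_e·A·√(4πDt)), so D = M²/(4πt·(n_e·A·C_max)²).
n_e·A·C_max = 0.35 × 6.1 × 0.016 = 0.03416 kg/m.
D = 1.7²/(4π × 290 × 0.03416²) = 0.680 m²/day.

0.680 m²/day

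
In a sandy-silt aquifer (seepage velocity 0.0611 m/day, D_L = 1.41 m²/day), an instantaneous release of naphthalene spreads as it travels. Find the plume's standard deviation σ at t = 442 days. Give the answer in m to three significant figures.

35.3 m

Dispersive spreading gives a Gaussian with σ² = 2Dt; advection only shifts the center.
σ = √(2 × 1.41 × 442) = 35.3 m.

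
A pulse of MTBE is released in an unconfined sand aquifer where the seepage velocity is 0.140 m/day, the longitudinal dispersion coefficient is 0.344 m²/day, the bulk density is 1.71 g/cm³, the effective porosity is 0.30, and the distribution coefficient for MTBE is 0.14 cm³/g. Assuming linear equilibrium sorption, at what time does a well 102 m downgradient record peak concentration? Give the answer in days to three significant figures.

Retardation factor R = 1 + ρ_b·K_d/n = 1 + 1.71 × 0.14/0.30 = 1.798.
Sorption retards both mechanisms: v_R = v/R = 0.07786 m/day, D_R = D/R = 0.1913 m²/day.
Peak time from v_R²t² + 2D_R t − x² = 0: t = (√(D_R² + v_R²x²) − D_R)/v_R².
√(D_R² + v_R²x²) = √(0.1913² + 0.07786² × 102²) = 7.944; v_R² = 0.006062.
t = (7.944 − 0.1913)/0.006062 = 1280 days.

1280 days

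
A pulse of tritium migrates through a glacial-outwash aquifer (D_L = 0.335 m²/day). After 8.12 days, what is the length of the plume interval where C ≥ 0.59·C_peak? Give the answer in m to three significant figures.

The plume is Gaussian with σ = √(2Dt) = √(2 × 0.335 × 8.12) = 2.332 m.
C/C_peak = exp(−Δx²/(2σ²)) = 0.59 ⇒ Δx = σ·√(−2 ln 0.59) = 2.332 × 1.027 = 2.395 m.
Width = 2Δx = 4.79 m.

4.79 m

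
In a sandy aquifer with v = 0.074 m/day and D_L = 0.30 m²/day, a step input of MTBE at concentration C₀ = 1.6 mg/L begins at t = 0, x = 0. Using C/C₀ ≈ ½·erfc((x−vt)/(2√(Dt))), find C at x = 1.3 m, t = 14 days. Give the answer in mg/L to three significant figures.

0.742 mg/L

For a continuous step input, C/C₀ ≈ ½·erfc((x−vt)/(2√(Dt))).
vt = 0.074 × 14 = 1.036 m and 2√(Dt) = 2√(0.30 × 14) = 4.099 m.
Argument (x−vt)/(2√(Dt)) = (1.3 − 1.036)/4.099 = 0.06441; ½·erfc(0.06441) = 0.4637.
C = 1.6 × 0.4637 = 0.742 mg/L.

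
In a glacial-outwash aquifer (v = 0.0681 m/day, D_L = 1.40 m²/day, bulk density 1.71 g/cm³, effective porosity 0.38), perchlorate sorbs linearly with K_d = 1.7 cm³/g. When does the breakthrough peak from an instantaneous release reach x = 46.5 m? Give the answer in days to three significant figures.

3850 days

Retardation factor R = 1 + ρ_b·K_d/n = 1 + 1.71 × 1.7/0.38 = 8.650.
Sorption retards both mechanisms: v_R = v/R = 0.007873 m/day, D_R = D/R = 0.1618 m²/day.
Peak time from v_R²t² + 2D_R t − x² = 0: t = (√(D_R² + v_R²x²) − D_R)/v_R².
√(D_R² + v_R²x²) = √(0.1618² + 0.007873² × 46.5²) = 0.4003; v_R² = 6.198e-05.
t = (0.4003 − 0.1618)/6.198e-05 = 3850 days.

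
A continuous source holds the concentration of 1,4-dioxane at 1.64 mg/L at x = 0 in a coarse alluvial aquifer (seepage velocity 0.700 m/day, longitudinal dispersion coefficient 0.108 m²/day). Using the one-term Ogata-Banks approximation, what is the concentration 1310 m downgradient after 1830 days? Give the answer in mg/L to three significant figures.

0.119 mg/L

For a continuous step input, C/C₀ ≈ ½·erfc((x−vt)/(2√(Dt))).
vt = 0.700 × 1830 = 1281 m and 2√(Dt) = 2√(0.108 × 1830) = 28.12 m.
Argument (x−vt)/(2√(Dt)) = (1310 − 1281)/28.12 = 1.031; ½·erfc(1.031) = 0.07241.
C = 1.64 × 0.07241 = 0.119 mg/L.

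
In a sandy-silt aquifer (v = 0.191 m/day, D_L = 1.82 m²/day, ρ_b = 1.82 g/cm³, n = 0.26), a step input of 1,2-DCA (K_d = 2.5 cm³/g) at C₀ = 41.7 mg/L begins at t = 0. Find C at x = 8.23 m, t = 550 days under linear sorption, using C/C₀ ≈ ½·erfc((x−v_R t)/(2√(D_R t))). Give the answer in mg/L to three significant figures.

16.8 mg/L

Retardation factor R = 1 + ρ_b·K_d/n = 1 + 1.82 × 2.5/0.26 = 18.50.
Sorption retards both mechanisms: v_R = v/R = 0.01032 m/day, D_R = D/R = 0.09838 m²/day.
v_R·t = 0.01032 × 550 = 5.676 m; 2√(D_R t) = 14.71 m; argument = (8.23 − 5.676)/14.71 = 0.1736.
C = C₀ × ½·erfc(0.1736) = 41.7 × 0.4030 = 16.8 mg/L.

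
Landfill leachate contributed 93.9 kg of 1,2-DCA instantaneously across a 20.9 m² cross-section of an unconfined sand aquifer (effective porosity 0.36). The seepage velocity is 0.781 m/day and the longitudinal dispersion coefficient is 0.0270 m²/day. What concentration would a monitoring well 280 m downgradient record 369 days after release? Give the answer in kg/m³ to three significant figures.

0.207 kg/m³

For an instantaneous plane source, C(x,t) = M/(n_e·A·√(4πDt)) · exp(−(x−vt)²/(4Dt)), with n_e·A the pore (flow) area.
Plume center vt = 0.781 × 369 = 288.189 m, so the well at 280 m is 8.189 m upgradient of the peak.
√(4πDt) = 11.19 m, giving peak height M/(n_e·A·√(4πDt)) = 93.9/(0.36 × 20.9 × 11.19) = 1.115 kg/m³.
(x−vt)²/(4Dt) = (-8.189)²/(4 × 0.0270 × 369) = 1.683; exp(−1.683) = 0.1858.
C = 1.115 × 0.1858 = 0.207 kg/m³.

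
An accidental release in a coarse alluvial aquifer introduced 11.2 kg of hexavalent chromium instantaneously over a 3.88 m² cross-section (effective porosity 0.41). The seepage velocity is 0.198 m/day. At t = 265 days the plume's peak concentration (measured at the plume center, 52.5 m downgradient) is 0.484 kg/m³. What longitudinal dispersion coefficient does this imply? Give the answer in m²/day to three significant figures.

0.0635 m²/day

At the plume center C_max = M/(n_e·A·√(4πDt)), so D = M²/(4πt·(n_e·A·C_max)²).
n_e·A·C_max = 0.41 × 3.88 × 0.484 = 0.7699 kg/m.
D = 11.2²/(4π × 265 × 0.7699²) = 0.0635 m²/day.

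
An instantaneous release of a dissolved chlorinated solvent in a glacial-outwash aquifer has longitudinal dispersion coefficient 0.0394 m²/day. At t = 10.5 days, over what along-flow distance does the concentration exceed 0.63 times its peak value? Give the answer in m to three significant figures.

1.75 m

The plume is Gaussian with σ = √(2Dt) = √(2 × 0.0394 × 10.5) = 0.9096 m.
C/C_peak = exp(−Δx²/(2σ²)) = 0.63 ⇒ Δx = σ·√(−2 ln 0.63) = 0.9096 × 0.9613 = 0.8744 m.
Width = 2Δx = 1.75 m.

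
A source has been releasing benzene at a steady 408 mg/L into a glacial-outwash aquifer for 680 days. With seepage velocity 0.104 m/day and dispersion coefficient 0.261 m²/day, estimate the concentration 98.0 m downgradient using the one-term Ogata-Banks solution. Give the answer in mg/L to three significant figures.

30.1 mg/L

For a continuous step input, C/C₀ ≈ ½·erfc((x−vt)/(2√(Dt))).
vt = 0.104 × 680 = 70.72 m and 2√(Dt) = 2√(0.261 × 680) = 26.64 m.
Argument (x−vt)/(2√(Dt)) = (98.0 − 70.72)/26.64 = 1.024; ½·erfc(1.024) = 0.07379.
C = 408 × 0.07379 = 30.1 mg/L.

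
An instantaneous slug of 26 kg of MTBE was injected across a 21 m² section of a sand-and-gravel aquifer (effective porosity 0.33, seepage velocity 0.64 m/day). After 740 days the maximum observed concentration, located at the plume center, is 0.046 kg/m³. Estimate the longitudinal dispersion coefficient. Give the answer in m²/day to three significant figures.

0.715 m²/day

At the plume center C_max = M/(n_e·A·√(4πDt)), so D = M²/(4πt·(n_e·A·C_max)²).
n_e·A·C_max = 0.33 × 21 × 0.046 = 0.3188 kg/m.
D = 26²/(4π × 740 × 0.3188²) = 0.715 m²/day.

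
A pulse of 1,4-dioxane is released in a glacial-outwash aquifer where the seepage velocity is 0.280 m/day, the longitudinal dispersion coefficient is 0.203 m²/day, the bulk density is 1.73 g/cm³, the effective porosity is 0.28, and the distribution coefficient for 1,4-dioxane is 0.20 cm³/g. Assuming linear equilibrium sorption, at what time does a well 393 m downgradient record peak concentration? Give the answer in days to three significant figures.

3130 days

Retardation factor R = 1 + ρ_b·K_d/n = 1 + 1.73 × 0.20/0.28 = 2.236.
Sorption retards both mechanisms: v_R = v/R = 0.1252 m/day, D_R = D/R = 0.09079 m²/day.
Peak time from v_R²t² + 2D_R t − x² = 0: t = (√(D_R² + v_R²x²) − D_R)/v_R².
√(D_R² + v_R²x²) = √(0.09079² + 0.1252² × 393²) = 49.20; v_R² = 0.01568.
t = (49.20 − 0.09079)/0.01568 = 3130 days.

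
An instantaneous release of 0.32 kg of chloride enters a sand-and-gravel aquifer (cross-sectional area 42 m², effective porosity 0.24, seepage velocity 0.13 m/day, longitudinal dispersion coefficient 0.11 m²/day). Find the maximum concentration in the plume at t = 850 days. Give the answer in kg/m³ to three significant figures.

0.000926 kg/m³

The peak of an instantaneous 1D plume sits at x = vt; there the Gaussian factor is 1 and C_max = M/(n_e·A·√(4πDt)), where n_e·A is the pore area the mass is dissolved in.
√(4πDt) = √(4π × 0.11 × 850) = 34.28 m, so C_max = 0.32/(0.24 × 42 × 34.28) = 0.000926 kg/m³.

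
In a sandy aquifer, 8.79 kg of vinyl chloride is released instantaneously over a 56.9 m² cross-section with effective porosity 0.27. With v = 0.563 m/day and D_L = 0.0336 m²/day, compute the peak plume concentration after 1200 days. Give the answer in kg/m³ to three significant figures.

0.0254 kg/m³

The peak of an instantaneous 1D plume sits at x = vt; there the Gaussian factor is 1 and C_max = M/(n_e·A·√(4πDt)), where n_e·A is the pore area the mass is dissolved in.
√(4πDt) = √(4π × 0.0336 × 1200) = 22.51 m, so C_max = 8.79/(0.27 × 56.9 × 22.51) = 0.0254 kg/m³.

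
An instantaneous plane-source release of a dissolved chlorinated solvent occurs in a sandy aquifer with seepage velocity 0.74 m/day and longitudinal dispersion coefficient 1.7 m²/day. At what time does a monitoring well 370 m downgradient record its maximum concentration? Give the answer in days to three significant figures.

For the 1D instantaneous-source solution, setting ∂C/∂t = 0 at fixed x gives v²t² + 2Dt − x² = 0, so t = (√(D² + v²x²) − D)/v².
√(D² + v²x²) = √(1.7² + 0.74² × 370²) = 273.8; v² = 0.5476.
t = (273.8 − 1.7)/0.5476 = 497 days (vs. the pure-advection estimate x/v = 500 d).

497 days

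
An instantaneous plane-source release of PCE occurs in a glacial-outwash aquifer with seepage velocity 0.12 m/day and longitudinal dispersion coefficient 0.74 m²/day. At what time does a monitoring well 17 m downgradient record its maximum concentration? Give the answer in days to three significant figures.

For the 1D instantaneous-source solution, setting ∂C/∂t = 0 at fixed x gives v²t² + 2Dt − x² = 0, so t = (√(D² + v²x²) − D)/v².
√(D² + v²x²) = √(0.74² + 0.12² × 17²) = 2.170; v² = 0.0144.
t = (2.170 − 0.74)/0.0144 = 99.3 days (vs. the pure-advection estimate x/v = 142 d).

99.3 days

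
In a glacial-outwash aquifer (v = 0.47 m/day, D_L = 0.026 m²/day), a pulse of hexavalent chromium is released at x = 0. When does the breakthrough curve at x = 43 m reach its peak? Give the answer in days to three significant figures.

91.4 days

For the 1D instantaneous-source solution, setting ∂C/∂t = 0 at fixed x gives v²t² + 2Dt − x² = 0, so t = (√(D² + v²x²) − D)/v².
√(D² + v²x²) = √(0.026² + 0.47² × 43²) = 20.21; v² = 0.2209.
t = (20.21 − 0.026)/0.2209 = 91.4 days (vs. the pure-advection estimate x/v = 91.5 d).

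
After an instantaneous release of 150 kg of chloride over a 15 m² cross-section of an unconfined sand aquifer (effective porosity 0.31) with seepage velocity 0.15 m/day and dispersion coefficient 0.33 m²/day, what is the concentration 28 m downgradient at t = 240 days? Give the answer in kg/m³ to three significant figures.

0.835 kg/m³

For an instantaneous plane source, C(x,t) = M/(n_e·A·√(4πDt)) · exp(−(x−vt)²/(4Dt)), with n_e·A the pore (flow) area.
Plume center vt = 0.15 × 240 = 36 m, so the well at 28 m is 8 m upgradient of the peak.
√(4πDt) = 31.55 m, giving peak height M/(n_e·A·√(4πDt)) = 150/(0.31 × 15 × 31.55) = 1.022 kg/m³.
(x−vt)²/(4Dt) = (-8)²/(4 × 0.33 × 240) = 0.2020; exp(−0.2020) = 0.8171.
C = 1.022 × 0.8171 = 0.835 kg/m³.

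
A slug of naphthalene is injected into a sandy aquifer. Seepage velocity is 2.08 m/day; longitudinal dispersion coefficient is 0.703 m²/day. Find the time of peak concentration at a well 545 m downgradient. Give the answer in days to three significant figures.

262 days

For the 1D instantaneous-source solution, setting ∂C/∂t = 0 at fixed x gives v²t² + 2Dt − x² = 0, so t = (√(D² + v²x²) − D)/v².
√(D² + v²x²) = √(0.703² + 2.08² × 545²) = 1134; v² = 4.3264.
t = (1134 − 0.703)/4.3264 = 262 days (vs. the pure-advection estimate x/v = 262 d).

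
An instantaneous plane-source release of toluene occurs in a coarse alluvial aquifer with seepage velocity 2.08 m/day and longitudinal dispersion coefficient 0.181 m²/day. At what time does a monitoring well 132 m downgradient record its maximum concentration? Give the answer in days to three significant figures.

63.4 days

For the 1D instantaneous-source solution, setting ∂C/∂t = 0 at fixed x gives v²t² + 2Dt − x² = 0, so t = (√(D² + v²x²) − D)/v².
√(D² + v²x²) = √(0.181² + 2.08² × 132²) = 274.6; v² = 4.3264.
t = (274.6 − 0.181)/4.3264 = 63.4 days (vs. the pure-advection estimate x/v = 63.5 d).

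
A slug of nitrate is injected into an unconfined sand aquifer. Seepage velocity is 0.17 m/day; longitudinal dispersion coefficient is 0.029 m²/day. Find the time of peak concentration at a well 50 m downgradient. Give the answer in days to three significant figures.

293 days

For the 1D instantaneous-source solution, setting ∂C/∂t = 0 at fixed x gives v²t² + 2Dt − x² = 0, so t = (√(D² + v²x²) − D)/v².
√(D² + v²x²) = √(0.029² + 0.17² × 50²) = 8.500; v² = 0.0289.
t = (8.500 − 0.029)/0.0289 = 293 days (vs. the pure-advection estimate x/v = 294 d).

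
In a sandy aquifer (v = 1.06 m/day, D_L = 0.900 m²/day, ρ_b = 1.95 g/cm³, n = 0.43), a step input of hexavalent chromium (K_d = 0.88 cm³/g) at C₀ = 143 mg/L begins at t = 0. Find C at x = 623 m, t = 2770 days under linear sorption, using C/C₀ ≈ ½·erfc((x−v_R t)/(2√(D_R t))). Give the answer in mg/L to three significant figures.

Retardation factor R = 1 + ρ_b·K_d/n = 1 + 1.95 × 0.88/0.43 = 4.991.
Sorption retards both mechanisms: v_R = v/R = 0.2124 m/day, D_R = D/R = 0.1803 m²/day.
v_R·t = 0.2124 × 2770 = 588.348 m; 2√(D_R t) = 44.70 m; argument = (623 − 588.348)/44.70 = 0.7752.
C = C₀ × ½·erfc(0.7752) = 143 × 0.1365 = 19.5 mg/L.

19.5 mg/L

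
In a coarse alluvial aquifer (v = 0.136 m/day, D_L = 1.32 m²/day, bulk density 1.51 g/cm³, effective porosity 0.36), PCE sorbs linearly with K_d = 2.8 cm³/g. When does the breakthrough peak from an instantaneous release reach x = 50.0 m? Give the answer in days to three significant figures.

Retardation factor R = 1 + ρ_b·K_d/n = 1 + 1.51 × 2.8/0.36 = 12.74.
Sorption retards both mechanisms: v_R = v/R = 0.01068 m/day, D_R = D/R = 0.1036 m²/day.
Peak time from v_R²t² + 2D_R t − x² = 0: t = (√(D_R² + v_R²x²) − D_R)/v_R².
√(D_R² + v_R²x²) = √(0.1036² + 0.01068² × 50.0²) = 0.5440; v_R² = 0.0001141.
t = (0.5440 − 0.1036)/0.0001141 = 3860 days.

3860 days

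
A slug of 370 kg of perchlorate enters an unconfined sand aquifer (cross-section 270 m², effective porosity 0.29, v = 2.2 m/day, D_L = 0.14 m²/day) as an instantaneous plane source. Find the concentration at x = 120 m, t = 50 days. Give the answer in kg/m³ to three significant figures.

0.0142 kg/m³

For an instantaneous plane source, C(x,t) = M/(n_e·A·√(4πDt)) · exp(−(x−vt)²/(4Dt)), with n_e·A the pore (flow) area.
Plume center vt = 2.2 × 50 = 110 m, so the well at 120 m is 10 m downgradient of the peak.
√(4πDt) = 9.379 m, giving peak height M/(n_e·A·√(4πDt)) = 370/(0.29 × 270 × 9.379) = 0.5038 kg/m³.
(x−vt)²/(4Dt) = (10)²/(4 × 0.14 × 50) = 3.571; exp(−3.571) = 0.02813.
C = 0.5038 × 0.02813 = 0.0142 kg/m³.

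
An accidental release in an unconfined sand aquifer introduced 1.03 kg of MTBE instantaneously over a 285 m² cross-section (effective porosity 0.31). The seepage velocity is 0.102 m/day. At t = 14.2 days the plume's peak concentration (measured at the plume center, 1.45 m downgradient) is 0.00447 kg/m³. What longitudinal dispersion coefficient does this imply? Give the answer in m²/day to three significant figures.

At the plume center C_max = M/(n_e·A·√(4πDt)), so D = M²/(4πt·(n_e·A·C_max)²).
n_e·A·C_max = 0.31 × 285 × 0.00447 = 0.3949 kg/m.
D = 1.03²/(4π × 14.2 × 0.3949²) = 0.0381 m²/day.

0.0381 m²/day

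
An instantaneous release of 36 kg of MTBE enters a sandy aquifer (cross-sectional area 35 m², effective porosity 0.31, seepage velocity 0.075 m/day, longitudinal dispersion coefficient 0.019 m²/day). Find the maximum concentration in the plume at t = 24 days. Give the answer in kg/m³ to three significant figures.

The peak of an instantaneous 1D plume sits at x = vt; there the Gaussian factor is 1 and C_max = M/(n_e·A·√(4πDt)), where n_e·A is the pore area the mass is dissolved in.
√(4πDt) = √(4π × 0.019 × 24) = 2.394 m, so C_max = 36/(0.31 × 35 × 2.394) = 1.39 kg/m³.

1.39 kg/m³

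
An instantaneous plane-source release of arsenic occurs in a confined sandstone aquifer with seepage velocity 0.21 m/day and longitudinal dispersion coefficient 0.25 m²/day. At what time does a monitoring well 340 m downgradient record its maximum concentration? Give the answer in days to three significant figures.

1610 days

For the 1D instantaneous-source solution, setting ∂C/∂t = 0 at fixed x gives v²t² + 2Dt − x² = 0, so t = (√(D² + v²x²) − D)/v².
√(D² + v²x²) = √(0.25² + 0.21² × 340²) = 71.40; v² = 0.0441.
t = (71.40 − 0.25)/0.0441 = 1610 days (vs. the pure-advection estimate x/v = 1620 d).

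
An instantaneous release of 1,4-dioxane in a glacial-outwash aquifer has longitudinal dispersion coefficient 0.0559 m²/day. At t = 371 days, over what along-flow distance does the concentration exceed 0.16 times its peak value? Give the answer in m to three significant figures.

24.7 m

The plume is Gaussian with σ = √(2Dt) = √(2 × 0.0559 × 371) = 6.440 m.
C/C_peak = exp(−Δx²/(2σ²)) = 0.16 ⇒ Δx = σ·√(−2 ln 0.16) = 6.440 × 1.914 = 12.33 m.
Width = 2Δx = 24.7 m.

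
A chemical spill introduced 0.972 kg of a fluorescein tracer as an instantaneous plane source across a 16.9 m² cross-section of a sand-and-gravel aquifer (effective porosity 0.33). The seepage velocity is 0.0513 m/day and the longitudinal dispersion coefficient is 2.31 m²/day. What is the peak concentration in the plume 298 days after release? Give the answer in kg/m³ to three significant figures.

0.00187 kg/m³

The peak of an instantaneous 1D plume sits at x = vt; there the Gaussian factor is 1 and C_max = M/(n_e·A·√(4πDt)), where n_e·A is the pore area the mass is dissolved in.
√(4πDt) = √(4π × 2.31 × 298) = 93.01 m, so C_max = 0.972/(0.33 × 16.9 × 93.01) = 0.00187 kg/m³.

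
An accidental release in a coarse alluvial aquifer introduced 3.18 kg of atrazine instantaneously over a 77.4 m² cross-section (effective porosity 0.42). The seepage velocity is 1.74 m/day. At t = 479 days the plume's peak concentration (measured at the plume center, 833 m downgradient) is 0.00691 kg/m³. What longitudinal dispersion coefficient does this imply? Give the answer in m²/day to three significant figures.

At the plume center C_max = M/(n_e·A·√(4πDt)), so D = M²/(4πt·(n_e·A·C_max)²).
n_e·A·C_max = 0.42 × 77.4 × 0.00691 = 0.2246 kg/m.
D = 3.18²/(4π × 479 × 0.2246²) = 0.0333 m²/day.

0.0333 m²/day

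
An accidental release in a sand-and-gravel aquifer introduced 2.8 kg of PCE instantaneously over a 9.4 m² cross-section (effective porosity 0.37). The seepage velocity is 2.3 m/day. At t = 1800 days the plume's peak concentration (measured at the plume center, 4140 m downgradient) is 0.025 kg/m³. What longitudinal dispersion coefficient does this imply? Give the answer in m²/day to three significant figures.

At the plume center C_max = M/(n_e·A·√(4πDt)), so D = M²/(4πt·(n_e·A·C_max)²).
n_e·A·C_max = 0.37 × 9.4 × 0.025 = 0.08695 kg/m.
D = 2.8²/(4π × 1800 × 0.08695²) = 0.0458 m²/day.

0.0458 m²/day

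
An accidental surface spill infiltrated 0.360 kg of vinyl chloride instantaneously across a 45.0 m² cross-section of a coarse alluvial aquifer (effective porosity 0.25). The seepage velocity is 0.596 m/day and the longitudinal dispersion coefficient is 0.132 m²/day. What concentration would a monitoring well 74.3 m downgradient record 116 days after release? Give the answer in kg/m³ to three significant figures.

0.00149 kg/m³

For an instantaneous plane source, C(x,t) = M/(n_e·A·√(4πDt)) · exp(−(x−vt)²/(4Dt)), with n_e·A the pore (flow) area.
Plume center vt = 0.596 × 116 = 69.136 m, so the well at 74.3 m is 5.164 m downgradient of the peak.
√(4πDt) = 13.87 m, giving peak height M/(n_e·A·√(4πDt)) = 0.360/(0.25 × 45.0 × 13.87) = 0.002307 kg/m³.
(x−vt)²/(4Dt) = (5.164)²/(4 × 0.132 × 116) = 0.4354; exp(−0.4354) = 0.6470.
C = 0.002307 × 0.6470 = 0.00149 kg/m³.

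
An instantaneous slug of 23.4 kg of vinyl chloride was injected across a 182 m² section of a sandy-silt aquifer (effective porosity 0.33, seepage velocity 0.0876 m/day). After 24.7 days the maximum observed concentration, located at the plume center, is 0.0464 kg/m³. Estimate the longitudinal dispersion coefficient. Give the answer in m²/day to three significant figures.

0.227 m²/day

At the plume center C_max = M/(n_e·A·√(4πDt)), so D = M²/(4πt·(n_e·A·C_max)²).
n_e·A·C_max = 0.33 × 182 × 0.0464 = 2.787 kg/m.
D = 23.4²/(4π × 24.7 × 2.787²) = 0.227 m²/day.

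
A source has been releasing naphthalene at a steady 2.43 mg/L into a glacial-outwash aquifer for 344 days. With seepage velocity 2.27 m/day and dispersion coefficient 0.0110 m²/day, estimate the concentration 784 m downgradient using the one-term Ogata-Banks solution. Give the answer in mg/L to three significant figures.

For a continuous step input, C/C₀ ≈ ½·erfc((x−vt)/(2√(Dt))).
vt = 2.27 × 344 = 780.88 m and 2√(Dt) = 2√(0.0110 × 344) = 3.891 m.
Argument (x−vt)/(2√(Dt)) = (784 − 780.88)/3.891 = 0.8019; ½·erfc(0.8019) = 0.1284.
C = 2.43 × 0.1284 = 0.312 mg/L.

0.312 mg/L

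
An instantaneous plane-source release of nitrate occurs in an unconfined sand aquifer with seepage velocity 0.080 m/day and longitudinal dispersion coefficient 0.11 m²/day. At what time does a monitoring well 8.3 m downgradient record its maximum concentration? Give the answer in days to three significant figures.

For the 1D instantaneous-source solution, setting ∂C/∂t = 0 at fixed x gives v²t² + 2Dt − x² = 0, so t = (√(D² + v²x²) − D)/v².
√(D² + v²x²) = √(0.11² + 0.080² × 8.3²) = 0.6730; v² = 0.0064.
t = (0.6730 − 0.11)/0.0064 = 88.0 days (vs. the pure-advection estimate x/v = 104 d).

88.0 days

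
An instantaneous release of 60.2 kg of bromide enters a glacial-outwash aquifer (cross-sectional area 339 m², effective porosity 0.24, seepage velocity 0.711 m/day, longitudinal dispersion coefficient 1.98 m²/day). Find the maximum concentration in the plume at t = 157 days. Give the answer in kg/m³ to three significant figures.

0.0118 kg/m³

The peak of an instantaneous 1D plume sits at x = vt; there the Gaussian factor is 1 and C_max = M/(n_e·A·√(4πDt)), where n_e·A is the pore area the mass is dissolved in.
√(4πDt) = √(4π × 1.98 × 157) = 62.50 m, so C_max = 60.2/(0.24 × 339 × 62.50) = 0.0118 kg/m³.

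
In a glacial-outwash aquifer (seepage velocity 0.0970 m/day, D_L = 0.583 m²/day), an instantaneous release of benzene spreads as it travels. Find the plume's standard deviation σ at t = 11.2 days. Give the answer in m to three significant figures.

3.61 m

Dispersive spreading gives a Gaussian with σ² = 2Dt; advection only shifts the center.
σ = √(2 × 0.583 × 11.2) = 3.61 m.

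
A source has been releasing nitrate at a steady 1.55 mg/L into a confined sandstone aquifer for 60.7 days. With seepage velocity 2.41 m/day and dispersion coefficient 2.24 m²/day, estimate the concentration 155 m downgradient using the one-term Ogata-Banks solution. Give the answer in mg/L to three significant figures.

0.463 mg/L

For a continuous step input, C/C₀ ≈ ½·erfc((x−vt)/(2√(Dt))).
vt = 2.41 × 60.7 = 146.287 m and 2√(Dt) = 2√(2.24 × 60.7) = 23.32 m.
Argument (x−vt)/(2√(Dt)) = (155 − 146.287)/23.32 = 0.3736; ½·erfc(0.3736) = 0.2986.
C = 1.55 × 0.2986 = 0.463 mg/L.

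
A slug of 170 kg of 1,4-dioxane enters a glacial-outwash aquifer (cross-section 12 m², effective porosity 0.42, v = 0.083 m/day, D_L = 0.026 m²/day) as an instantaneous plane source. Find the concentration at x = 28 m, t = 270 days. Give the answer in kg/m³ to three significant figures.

1.18 kg/m³

For an instantaneous plane source, C(x,t) = M/(n_e·A·√(4πDt)) · exp(−(x−vt)²/(4Dt)), with n_e·A the pore (flow) area.
Plume center vt = 0.083 × 270 = 22.41 m, so the well at 28 m is 5.59 m downgradient of the peak.
√(4πDt) = 9.392 m, giving peak height M/(n_e·A·√(4πDt)) = 170/(0.42 × 12 × 9.392) = 3.591 kg/m³.
(x−vt)²/(4Dt) = (5.59)²/(4 × 0.026 × 270) = 1.113; exp(−1.113) = 0.3286.
C = 3.591 × 0.3286 = 1.18 kg/m³.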